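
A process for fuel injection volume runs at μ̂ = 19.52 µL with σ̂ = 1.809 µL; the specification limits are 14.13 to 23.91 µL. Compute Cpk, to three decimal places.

0.809

Cpu = (USL − μ̂) / (3σ̂) = (23.91 − 19.52) / (3 × 1.809) = 0.8089; Cpl = (μ̂ − LSL) / (3σ̂) = (19.52 − 14.13) / (3 × 1.809) = 0.9932; Cpk = min(Cpu, Cpl) = 0.8089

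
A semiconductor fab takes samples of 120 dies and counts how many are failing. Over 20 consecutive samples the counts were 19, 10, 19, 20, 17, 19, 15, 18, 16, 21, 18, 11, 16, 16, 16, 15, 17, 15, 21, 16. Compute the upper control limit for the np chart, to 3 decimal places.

p̄ = Σdᵢ / (k·n) = 335 / (20 × 120) = 0.13958
UCL = np̄ + 3·√(np̄(1−p̄)) = 16.7500 + 3 × √(16.7500×0.86042) = 16.7500 + 3 × 3.7963 = 28.1389

28.139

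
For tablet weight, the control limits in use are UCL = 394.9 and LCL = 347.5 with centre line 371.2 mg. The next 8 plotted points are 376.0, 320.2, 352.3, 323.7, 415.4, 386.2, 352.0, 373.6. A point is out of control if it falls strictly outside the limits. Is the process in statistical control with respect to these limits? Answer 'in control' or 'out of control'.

out of control

Compare each point to [347.5, 394.9]: sample 2 = 320.2 < LCL; sample 4 = 323.7 < LCL; sample 5 = 415.4 > UCL.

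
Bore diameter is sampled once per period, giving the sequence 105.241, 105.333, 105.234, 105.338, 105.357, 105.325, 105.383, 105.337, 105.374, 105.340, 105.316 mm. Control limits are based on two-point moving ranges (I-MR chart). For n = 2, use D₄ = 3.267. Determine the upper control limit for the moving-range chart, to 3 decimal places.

0.178

Moving ranges: 0.092, 0.099, 0.104, 0.019, 0.032, 0.058, 0.046, 0.037, 0.034, 0.024; M̄R̄ = 0.5450 / 10 = 0.0545
UCL_MR = D₄·M̄R̄ = 3.267 × 0.0545 = 0.1781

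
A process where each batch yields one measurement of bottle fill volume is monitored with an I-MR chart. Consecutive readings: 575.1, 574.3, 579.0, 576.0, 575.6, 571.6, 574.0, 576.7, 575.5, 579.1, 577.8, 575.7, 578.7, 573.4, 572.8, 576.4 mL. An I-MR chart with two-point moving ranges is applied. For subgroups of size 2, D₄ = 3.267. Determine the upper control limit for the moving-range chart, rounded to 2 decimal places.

8.43

Moving ranges: 0.8, 4.7, 3.0, 0.4, 4.0, 2.4, 2.7, 1.2, 3.6, 1.3, 2.1, 3.0, 5.3, 0.6, 3.6; M̄R̄ = 38.7000 / 15 = 2.5800
UCL_MR = D₄·M̄R̄ = 3.267 × 2.5800 = 8.4289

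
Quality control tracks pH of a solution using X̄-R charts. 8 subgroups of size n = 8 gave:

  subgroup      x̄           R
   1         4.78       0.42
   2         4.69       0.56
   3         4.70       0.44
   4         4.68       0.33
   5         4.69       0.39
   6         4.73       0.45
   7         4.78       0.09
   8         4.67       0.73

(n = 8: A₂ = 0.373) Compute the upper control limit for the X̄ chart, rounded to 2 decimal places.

4.87

X̄̄ = (4.78 + 4.69 + 4.70 + 4.68 + 4.69 + 4.73 + 4.78 + 4.67) / 8 = 37.7200 / 8 = 4.7150
R̄ = (0.42 + 0.56 + 0.44 + 0.33 + 0.39 + 0.45 + 0.09 + 0.73) / 8 = 3.4100 / 8 = 0.4263
UCL = X̄̄ + A₂·R̄ = 4.7150 + 0.373 × 0.4263 = 4.8740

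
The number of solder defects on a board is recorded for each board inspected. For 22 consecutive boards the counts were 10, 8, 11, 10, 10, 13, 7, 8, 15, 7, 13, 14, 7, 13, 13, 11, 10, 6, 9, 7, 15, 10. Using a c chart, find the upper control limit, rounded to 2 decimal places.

19.95

c̄ = (10 + 8 + 11 + 10 + 10 + 13 + 7 + 8 + 15 + 7 + 13 + 14 + 7 + 13 + 13 + 11 + 10 + 6 + 9 + 7 + 15 + 10) / 22 = 227 / 22 = 10.3182
UCL = c̄ + 3√c̄ = 10.3182 + 3 × √10.3182 = 10.3182 + 3 × 3.2122 = 19.9548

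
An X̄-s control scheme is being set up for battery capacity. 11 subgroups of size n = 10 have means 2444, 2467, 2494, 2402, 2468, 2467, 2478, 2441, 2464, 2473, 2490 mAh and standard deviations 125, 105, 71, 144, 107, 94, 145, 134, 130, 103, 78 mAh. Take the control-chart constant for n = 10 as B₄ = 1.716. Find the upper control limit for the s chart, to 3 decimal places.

s̄ = (125 + 105 + 71 + 144 + 107 + 94 + 145 + 134 + 130 + 103 + 78) / 11 = 112.3636
UCL_s = B₄·s̄ = 1.716 × 112.3636 = 192.8160

192.816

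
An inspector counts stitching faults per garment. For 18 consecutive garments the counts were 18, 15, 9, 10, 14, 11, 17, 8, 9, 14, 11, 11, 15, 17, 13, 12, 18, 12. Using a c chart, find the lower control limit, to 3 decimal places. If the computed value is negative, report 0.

2.183

c̄ = (18 + 15 + 9 + 10 + 14 + 11 + 17 + 8 + 9 + 14 + 11 + 11 + 15 + 17 + 13 + 12 + 18 + 12) / 18 = 234 / 18 = 13.0000
LCL = c̄ − 3√c̄ = 13.0000 − 3 × 3.6056 = 2.1833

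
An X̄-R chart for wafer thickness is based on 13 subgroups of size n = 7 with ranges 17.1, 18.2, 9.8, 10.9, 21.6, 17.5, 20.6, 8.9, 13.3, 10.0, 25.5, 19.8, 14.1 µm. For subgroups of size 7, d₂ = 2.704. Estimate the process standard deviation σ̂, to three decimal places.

5.897

R̄ = (17.1 + 18.2 + 9.8 + 10.9 + 21.6 + 17.5 + 20.6 + 8.9 + 13.3 + 10.0 + 25.5 + 19.8 + 14.1) / 13 = 15.9462
σ̂ = R̄ / d₂ = 15.9462 / 2.704 = 5.8972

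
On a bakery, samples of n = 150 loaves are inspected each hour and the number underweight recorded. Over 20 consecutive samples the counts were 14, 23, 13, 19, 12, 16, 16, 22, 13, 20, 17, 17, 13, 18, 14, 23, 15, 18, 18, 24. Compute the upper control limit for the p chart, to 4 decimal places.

0.1931

p̄ = Σdᵢ / (k·n) = 345 / (20 × 150) = 0.11500
UCL = p̄ + 3·√(p̄(1−p̄)/n) = 0.11500 + 3 × √(0.11500×0.88500/150) = 0.11500 + 3 × 0.02605 = 0.19314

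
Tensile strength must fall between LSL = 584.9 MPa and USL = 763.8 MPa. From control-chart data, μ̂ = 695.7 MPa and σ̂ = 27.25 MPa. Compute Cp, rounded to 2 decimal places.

Cp = (USL − LSL) / (6σ̂) = (763.8 − 584.9) / (6 × 27.25) = 178.9000 / 163.5000 = 1.0942

1.09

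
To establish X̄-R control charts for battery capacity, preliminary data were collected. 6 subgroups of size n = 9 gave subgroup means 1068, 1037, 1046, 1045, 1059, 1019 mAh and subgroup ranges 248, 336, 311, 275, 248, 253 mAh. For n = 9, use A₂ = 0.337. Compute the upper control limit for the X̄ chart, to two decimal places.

X̄̄ = (1068 + 1037 + 1046 + 1045 + 1059 + 1019) / 6 = 6274.0000 / 6 = 1045.6667
R̄ = (248 + 336 + 311 + 275 + 248 + 253) / 6 = 1671.0000 / 6 = 278.5000
UCL = X̄̄ + A₂·R̄ = 1045.6667 + 0.337 × 278.5000 = 1139.5212

1139.52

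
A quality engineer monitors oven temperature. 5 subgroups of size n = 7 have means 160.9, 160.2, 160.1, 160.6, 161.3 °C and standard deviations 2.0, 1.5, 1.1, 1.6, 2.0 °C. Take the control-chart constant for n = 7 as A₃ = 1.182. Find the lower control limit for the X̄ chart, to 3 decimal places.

X̄̄ = (160.9 + 160.2 + 160.1 + 160.6 + 161.3) / 5 = 160.6200
s̄ = (2.0 + 1.5 + 1.1 + 1.6 + 2.0) / 5 = 1.6400
LCL = X̄̄ − A₃·s̄ = 160.6200 − 1.182 × 1.6400 = 158.6815

158.682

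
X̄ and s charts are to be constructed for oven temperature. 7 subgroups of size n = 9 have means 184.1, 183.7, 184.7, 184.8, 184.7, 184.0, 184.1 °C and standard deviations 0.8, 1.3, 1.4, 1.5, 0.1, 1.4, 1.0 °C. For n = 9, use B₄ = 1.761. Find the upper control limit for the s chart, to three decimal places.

1.887

s̄ = (0.8 + 1.3 + 1.4 + 1.5 + 0.1 + 1.4 + 1.0) / 7 = 1.0714
UCL_s = B₄·s̄ = 1.761 × 1.0714 = 1.8868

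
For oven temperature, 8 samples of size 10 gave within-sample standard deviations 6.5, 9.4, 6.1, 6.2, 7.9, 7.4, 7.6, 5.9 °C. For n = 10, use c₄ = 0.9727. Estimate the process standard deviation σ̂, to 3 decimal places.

7.325

s̄ = (6.5 + 9.4 + 6.1 + 6.2 + 7.9 + 7.4 + 7.6 + 5.9) / 8 = 7.1250
σ̂ = s̄ / c₄ = 7.1250 / 0.9727 = 7.3250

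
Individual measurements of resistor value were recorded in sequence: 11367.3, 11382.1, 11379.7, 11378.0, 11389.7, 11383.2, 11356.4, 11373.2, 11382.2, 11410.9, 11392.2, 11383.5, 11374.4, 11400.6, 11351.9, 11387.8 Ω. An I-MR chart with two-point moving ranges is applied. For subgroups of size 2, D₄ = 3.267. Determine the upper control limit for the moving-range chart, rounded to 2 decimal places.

57.87

Moving ranges: 14.8, 2.4, 1.7, 11.7, 6.5, 26.8, 16.8, 9.0, 28.7, 18.7, 8.7, 9.1, 26.2, 48.7, 35.9; M̄R̄ = 265.7000 / 15 = 17.7133
UCL_MR = D₄·M̄R̄ = 3.267 × 17.7133 = 57.8695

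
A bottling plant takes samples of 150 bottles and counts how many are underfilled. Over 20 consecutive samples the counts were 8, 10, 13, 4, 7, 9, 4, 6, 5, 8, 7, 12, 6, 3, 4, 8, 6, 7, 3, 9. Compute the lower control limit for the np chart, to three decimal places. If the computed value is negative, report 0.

0.000

p̄ = Σdᵢ / (k·n) = 139 / (20 × 150) = 0.04633
LCL = np̄ − 3·√(np̄(1−p̄)) = 6.9500 − 3 × 2.5745 = -0.7735 → 0 (negative, so LCL = 0)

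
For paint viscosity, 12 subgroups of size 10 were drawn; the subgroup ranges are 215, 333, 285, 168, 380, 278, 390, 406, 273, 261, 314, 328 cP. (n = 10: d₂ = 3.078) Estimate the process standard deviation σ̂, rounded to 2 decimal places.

R̄ = (215 + 333 + 285 + 168 + 380 + 278 + 390 + 406 + 273 + 261 + 314 + 328) / 12 = 302.5833
σ̂ = R̄ / d₂ = 302.5833 / 3.078 = 98.3052

98.31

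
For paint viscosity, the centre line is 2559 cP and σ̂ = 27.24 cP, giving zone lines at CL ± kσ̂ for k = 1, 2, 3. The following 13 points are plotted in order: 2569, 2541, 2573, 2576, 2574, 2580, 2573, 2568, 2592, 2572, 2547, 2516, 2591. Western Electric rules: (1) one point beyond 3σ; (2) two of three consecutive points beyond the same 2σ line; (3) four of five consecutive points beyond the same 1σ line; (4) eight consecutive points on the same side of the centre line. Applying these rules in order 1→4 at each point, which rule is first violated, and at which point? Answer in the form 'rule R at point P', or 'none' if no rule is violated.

rule 4 at point 10

Zone of each point (C = within 1σ̂, B = 1σ̂–2σ̂, A = 2σ̂–3σ̂, * = beyond 3σ̂; sign = side of CL): 1:+C, 2:-C, 3:+C, 4:+C, 5:+C, 6:+C, 7:+C, 8:+C, 9:+B, 10:+C, 11:-C, 12:-B, 13:+B
Rule 4 (eight consecutive points on the same side of the centre line) is satisfied at point 10.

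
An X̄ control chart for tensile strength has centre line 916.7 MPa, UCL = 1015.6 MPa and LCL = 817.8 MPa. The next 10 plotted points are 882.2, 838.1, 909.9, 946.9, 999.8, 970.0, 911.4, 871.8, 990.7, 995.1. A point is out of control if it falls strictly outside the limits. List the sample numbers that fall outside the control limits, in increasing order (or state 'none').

none

All 10 points lie within [817.8, 1015.6].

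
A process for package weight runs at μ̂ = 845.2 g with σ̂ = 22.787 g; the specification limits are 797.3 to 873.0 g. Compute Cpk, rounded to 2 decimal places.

0.41

Cpu = (USL − μ̂) / (3σ̂) = (873.0 − 845.2) / (3 × 22.787) = 0.4067; Cpl = (μ̂ − LSL) / (3σ̂) = (845.2 − 797.3) / (3 × 22.787) = 0.7007; Cpk = min(Cpu, Cpl) = 0.4067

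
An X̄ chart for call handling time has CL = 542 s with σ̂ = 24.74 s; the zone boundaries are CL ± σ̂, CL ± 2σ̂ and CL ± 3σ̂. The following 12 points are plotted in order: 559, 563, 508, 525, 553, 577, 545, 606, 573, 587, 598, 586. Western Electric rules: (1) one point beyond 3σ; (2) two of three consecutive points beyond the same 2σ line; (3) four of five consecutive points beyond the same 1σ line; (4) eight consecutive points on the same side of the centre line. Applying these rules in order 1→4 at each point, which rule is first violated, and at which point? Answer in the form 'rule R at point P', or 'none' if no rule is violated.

Zone of each point (C = within 1σ̂, B = 1σ̂–2σ̂, A = 2σ̂–3σ̂, * = beyond 3σ̂; sign = side of CL): 1:+C, 2:+C, 3:-B, 4:-C, 5:+C, 6:+B, 7:+C, 8:+A, 9:+B, 10:+B, 11:+A, 12:+B
Rule 3 (four of five consecutive points beyond the same 1σ limit) is satisfied at point 10.

rule 3 at point 10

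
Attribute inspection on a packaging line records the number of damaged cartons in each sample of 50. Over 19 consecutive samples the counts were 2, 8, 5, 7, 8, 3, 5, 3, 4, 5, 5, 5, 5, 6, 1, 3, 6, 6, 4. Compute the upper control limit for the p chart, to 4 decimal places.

p̄ = Σdᵢ / (k·n) = 91 / (19 × 50) = 0.09579
UCL = p̄ + 3·√(p̄(1−p̄)/n) = 0.09579 + 3 × √(0.09579×0.90421/50) = 0.09579 + 3 × 0.04162 = 0.22065

0.2207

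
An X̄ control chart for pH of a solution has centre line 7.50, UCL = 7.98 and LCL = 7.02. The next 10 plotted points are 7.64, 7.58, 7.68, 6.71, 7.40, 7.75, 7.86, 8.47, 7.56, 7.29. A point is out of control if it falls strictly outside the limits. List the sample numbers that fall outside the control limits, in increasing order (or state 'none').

4, 8

Compare each point to [7.02, 7.98]: sample 4 = 6.71 < LCL; sample 8 = 8.47 > UCL.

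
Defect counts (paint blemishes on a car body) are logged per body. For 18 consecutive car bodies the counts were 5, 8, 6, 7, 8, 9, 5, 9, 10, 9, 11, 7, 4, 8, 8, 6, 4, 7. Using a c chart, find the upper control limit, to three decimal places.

c̄ = (5 + 8 + 6 + 7 + 8 + 9 + 5 + 9 + 10 + 9 + 11 + 7 + 4 + 8 + 8 + 6 + 4 + 7) / 18 = 131 / 18 = 7.2778
UCL = c̄ + 3√c̄ = 7.2778 + 3 × √7.2778 = 7.2778 + 3 × 2.6977 = 15.3710

15.371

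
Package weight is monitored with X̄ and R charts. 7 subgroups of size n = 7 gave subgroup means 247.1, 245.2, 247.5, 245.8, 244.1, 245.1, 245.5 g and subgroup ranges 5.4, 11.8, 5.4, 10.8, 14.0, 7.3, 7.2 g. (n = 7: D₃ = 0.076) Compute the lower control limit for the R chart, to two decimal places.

R̄ = (5.4 + 11.8 + 5.4 + 10.8 + 14.0 + 7.3 + 7.2) / 7 = 61.9000 / 7 = 8.8429
LCL_R = D₃·R̄ = 0.076 × 8.8429 = 0.6721

0.67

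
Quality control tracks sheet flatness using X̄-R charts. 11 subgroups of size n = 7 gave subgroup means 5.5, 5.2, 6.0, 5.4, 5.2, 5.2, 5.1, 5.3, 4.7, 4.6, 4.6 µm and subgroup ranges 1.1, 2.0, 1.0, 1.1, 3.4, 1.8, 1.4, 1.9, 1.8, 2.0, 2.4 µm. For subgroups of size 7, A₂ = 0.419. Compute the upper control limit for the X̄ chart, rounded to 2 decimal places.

5.92

X̄̄ = (5.5 + 5.2 + 6.0 + 5.4 + 5.2 + 5.2 + 5.1 + 5.3 + 4.7 + 4.6 + 4.6) / 11 = 56.8000 / 11 = 5.1636
R̄ = (1.1 + 2.0 + 1.0 + 1.1 + 3.4 + 1.8 + 1.4 + 1.9 + 1.8 + 2.0 + 2.4) / 11 = 19.9000 / 11 = 1.8091
UCL = X̄̄ + A₂·R̄ = 5.1636 + 0.419 × 1.8091 = 5.9216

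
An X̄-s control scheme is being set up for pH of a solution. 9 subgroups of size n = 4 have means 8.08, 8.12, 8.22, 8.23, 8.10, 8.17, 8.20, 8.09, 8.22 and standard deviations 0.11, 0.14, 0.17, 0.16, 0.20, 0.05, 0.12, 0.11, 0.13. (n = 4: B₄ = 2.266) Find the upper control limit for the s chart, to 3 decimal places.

0.300

s̄ = (0.11 + 0.14 + 0.17 + 0.16 + 0.20 + 0.05 + 0.12 + 0.11 + 0.13) / 9 = 0.1322
UCL_s = B₄·s̄ = 2.266 × 0.1322 = 0.2996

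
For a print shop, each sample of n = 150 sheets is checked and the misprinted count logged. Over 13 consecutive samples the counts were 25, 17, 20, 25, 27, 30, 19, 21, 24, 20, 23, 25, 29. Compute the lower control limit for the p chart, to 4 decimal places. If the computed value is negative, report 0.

0.0674

p̄ = Σdᵢ / (k·n) = 305 / (13 × 150) = 0.15641
LCL = p̄ − 3·√(p̄(1−p̄)/n) = 0.15641 − 3 × 0.02966 = 0.06743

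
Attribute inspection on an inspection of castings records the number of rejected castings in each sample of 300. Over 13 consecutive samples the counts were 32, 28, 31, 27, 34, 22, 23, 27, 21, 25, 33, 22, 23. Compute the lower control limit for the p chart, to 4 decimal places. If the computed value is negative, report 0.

0.0399

p̄ = Σdᵢ / (k·n) = 348 / (13 × 300) = 0.08923
LCL = p̄ − 3·√(p̄(1−p̄)/n) = 0.08923 − 3 × 0.01646 = 0.03985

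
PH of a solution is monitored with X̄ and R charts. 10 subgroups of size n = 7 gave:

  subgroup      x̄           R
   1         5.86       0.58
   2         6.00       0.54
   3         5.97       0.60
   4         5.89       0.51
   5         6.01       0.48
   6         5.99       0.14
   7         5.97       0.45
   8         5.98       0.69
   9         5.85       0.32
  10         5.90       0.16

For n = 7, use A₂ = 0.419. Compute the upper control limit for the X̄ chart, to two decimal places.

6.13

X̄̄ = (5.86 + 6.00 + 5.97 + 5.89 + 6.01 + 5.99 + 5.97 + 5.98 + 5.85 + 5.90) / 10 = 59.4200 / 10 = 5.9420
R̄ = (0.58 + 0.54 + 0.60 + 0.51 + 0.48 + 0.14 + 0.45 + 0.69 + 0.32 + 0.16) / 10 = 4.4700 / 10 = 0.4470
UCL = X̄̄ + A₂·R̄ = 5.9420 + 0.419 × 0.4470 = 6.1293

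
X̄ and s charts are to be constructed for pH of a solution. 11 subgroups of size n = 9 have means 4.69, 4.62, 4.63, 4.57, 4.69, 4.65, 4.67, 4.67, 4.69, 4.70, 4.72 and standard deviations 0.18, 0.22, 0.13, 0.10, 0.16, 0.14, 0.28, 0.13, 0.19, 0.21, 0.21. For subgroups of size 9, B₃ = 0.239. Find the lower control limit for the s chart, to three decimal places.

0.042

s̄ = (0.18 + 0.22 + 0.13 + 0.10 + 0.16 + 0.14 + 0.28 + 0.13 + 0.19 + 0.21 + 0.21) / 11 = 0.1773
LCL_s = B₃·s̄ = 0.239 × 0.1773 = 0.0424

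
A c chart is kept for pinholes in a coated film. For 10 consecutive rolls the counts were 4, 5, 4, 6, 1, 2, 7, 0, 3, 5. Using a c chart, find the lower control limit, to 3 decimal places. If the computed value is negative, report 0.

c̄ = (4 + 5 + 4 + 6 + 1 + 2 + 7 + 0 + 3 + 5) / 10 = 37 / 10 = 3.7000
LCL = c̄ − 3√c̄ = 3.7000 − 3 × 1.9235 = -2.0706 → 0 (cannot be negative)

0.000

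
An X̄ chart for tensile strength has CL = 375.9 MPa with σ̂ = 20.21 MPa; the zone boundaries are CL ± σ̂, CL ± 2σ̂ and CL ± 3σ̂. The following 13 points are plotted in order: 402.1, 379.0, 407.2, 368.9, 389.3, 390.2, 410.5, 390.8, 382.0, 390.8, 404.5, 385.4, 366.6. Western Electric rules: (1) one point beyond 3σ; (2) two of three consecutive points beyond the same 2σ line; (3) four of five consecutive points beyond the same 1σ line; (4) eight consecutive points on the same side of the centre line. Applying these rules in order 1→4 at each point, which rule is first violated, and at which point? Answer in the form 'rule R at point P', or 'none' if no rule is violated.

Zone of each point (C = within 1σ̂, B = 1σ̂–2σ̂, A = 2σ̂–3σ̂, * = beyond 3σ̂; sign = side of CL): 1:+B, 2:+C, 3:+B, 4:-C, 5:+C, 6:+C, 7:+B, 8:+C, 9:+C, 10:+C, 11:+B, 12:+C, 13:-C
Rule 4 (eight consecutive points on the same side of the centre line) is satisfied at point 12.

rule 4 at point 12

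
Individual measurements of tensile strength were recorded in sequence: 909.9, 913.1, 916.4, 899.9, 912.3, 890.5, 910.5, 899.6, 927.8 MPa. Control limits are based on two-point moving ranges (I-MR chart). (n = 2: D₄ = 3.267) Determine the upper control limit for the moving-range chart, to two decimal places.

Moving ranges: 3.2, 3.3, 16.5, 12.4, 21.8, 20.0, 10.9, 28.2; M̄R̄ = 116.3000 / 8 = 14.5375
UCL_MR = D₄·M̄R̄ = 3.267 × 14.5375 = 47.4940

47.49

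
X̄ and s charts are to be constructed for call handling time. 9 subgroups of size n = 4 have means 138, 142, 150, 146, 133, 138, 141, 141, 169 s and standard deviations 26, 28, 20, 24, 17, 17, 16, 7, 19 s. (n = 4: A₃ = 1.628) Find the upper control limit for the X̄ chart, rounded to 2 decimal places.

175.70

X̄̄ = (138 + 142 + 150 + 146 + 133 + 138 + 141 + 141 + 169) / 9 = 144.2222
s̄ = (26 + 28 + 20 + 24 + 17 + 17 + 16 + 7 + 19) / 9 = 19.3333
UCL = X̄̄ + A₃·s̄ = 144.2222 + 1.628 × 19.3333 = 175.6969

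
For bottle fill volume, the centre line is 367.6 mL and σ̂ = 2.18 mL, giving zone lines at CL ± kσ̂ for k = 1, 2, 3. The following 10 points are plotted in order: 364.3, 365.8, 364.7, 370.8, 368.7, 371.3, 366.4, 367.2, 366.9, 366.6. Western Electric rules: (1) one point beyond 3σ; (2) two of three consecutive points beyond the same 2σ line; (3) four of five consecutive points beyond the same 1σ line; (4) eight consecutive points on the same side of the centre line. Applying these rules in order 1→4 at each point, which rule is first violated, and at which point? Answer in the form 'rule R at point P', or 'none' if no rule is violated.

none

Zone of each point (C = within 1σ̂, B = 1σ̂–2σ̂, A = 2σ̂–3σ̂, * = beyond 3σ̂; sign = side of CL): 1:-B, 2:-C, 3:-B, 4:+B, 5:+C, 6:+B, 7:-C, 8:-C, 9:-C, 10:-C
No rule fires across all 10 points.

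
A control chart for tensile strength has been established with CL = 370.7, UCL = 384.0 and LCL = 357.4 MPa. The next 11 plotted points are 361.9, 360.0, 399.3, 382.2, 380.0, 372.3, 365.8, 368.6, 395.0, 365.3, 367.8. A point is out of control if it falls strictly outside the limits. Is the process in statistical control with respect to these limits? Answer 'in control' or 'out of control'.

Compare each point to [357.4, 384.0]: sample 3 = 399.3 > UCL; sample 9 = 395.0 > UCL.

out of control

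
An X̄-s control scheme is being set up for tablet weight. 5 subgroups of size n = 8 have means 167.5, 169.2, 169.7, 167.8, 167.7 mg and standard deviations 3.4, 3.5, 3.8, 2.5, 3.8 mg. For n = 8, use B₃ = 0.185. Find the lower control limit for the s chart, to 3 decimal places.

s̄ = (3.4 + 3.5 + 3.8 + 2.5 + 3.8) / 5 = 3.4000
LCL_s = B₃·s̄ = 0.185 × 3.4000 = 0.6290

0.629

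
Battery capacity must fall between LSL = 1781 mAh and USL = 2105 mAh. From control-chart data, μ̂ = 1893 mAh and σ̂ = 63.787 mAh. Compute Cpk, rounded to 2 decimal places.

0.59

Cpu = (USL − μ̂) / (3σ̂) = (2105 − 1893) / (3 × 63.787) = 1.1079; Cpl = (μ̂ − LSL) / (3σ̂) = (1893 − 1781) / (3 × 63.787) = 0.5853; Cpk = min(Cpu, Cpl) = 0.5853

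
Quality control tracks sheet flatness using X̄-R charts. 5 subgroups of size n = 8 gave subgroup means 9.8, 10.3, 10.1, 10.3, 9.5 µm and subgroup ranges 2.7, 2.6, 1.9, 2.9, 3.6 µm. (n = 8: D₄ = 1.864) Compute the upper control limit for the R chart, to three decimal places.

R̄ = (2.7 + 2.6 + 1.9 + 2.9 + 3.6) / 5 = 13.7000 / 5 = 2.7400
UCL_R = D₄·R̄ = 1.864 × 2.7400 = 5.1074

5.107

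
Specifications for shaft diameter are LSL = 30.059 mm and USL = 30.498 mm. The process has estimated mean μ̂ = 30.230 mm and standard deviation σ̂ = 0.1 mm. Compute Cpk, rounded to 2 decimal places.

0.57

Cpu = (USL − μ̂) / (3σ̂) = (30.498 − 30.230) / (3 × 0.1) = 0.8933; Cpl = (μ̂ − LSL) / (3σ̂) = (30.230 − 30.059) / (3 × 0.1) = 0.5700; Cpk = min(Cpu, Cpl) = 0.5700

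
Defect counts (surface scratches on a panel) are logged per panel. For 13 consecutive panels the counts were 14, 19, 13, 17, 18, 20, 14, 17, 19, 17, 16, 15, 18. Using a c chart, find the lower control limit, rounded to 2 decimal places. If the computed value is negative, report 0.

c̄ = (14 + 19 + 13 + 17 + 18 + 20 + 14 + 17 + 19 + 17 + 16 + 15 + 18) / 13 = 217 / 13 = 16.6923
LCL = c̄ − 3√c̄ = 16.6923 − 3 × 4.0856 = 4.4354

4.44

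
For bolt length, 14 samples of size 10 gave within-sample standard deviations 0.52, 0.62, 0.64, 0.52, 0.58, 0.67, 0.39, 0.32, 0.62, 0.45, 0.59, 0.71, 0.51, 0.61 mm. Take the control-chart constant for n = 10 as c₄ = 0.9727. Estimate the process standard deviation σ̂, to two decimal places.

s̄ = (0.52 + 0.62 + 0.64 + 0.52 + 0.58 + 0.67 + 0.39 + 0.32 + 0.62 + 0.45 + 0.59 + 0.71 + 0.51 + 0.61) / 14 = 0.5536
σ̂ = s̄ / c₄ = 0.5536 / 0.9727 = 0.5691

0.57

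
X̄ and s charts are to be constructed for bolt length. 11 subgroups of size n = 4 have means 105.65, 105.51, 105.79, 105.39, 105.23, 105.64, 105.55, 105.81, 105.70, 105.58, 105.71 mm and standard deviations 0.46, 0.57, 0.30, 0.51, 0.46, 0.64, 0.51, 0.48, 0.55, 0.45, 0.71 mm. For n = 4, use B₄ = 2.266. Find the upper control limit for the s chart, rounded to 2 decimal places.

1.16

s̄ = (0.46 + 0.57 + 0.30 + 0.51 + 0.46 + 0.64 + 0.51 + 0.48 + 0.55 + 0.45 + 0.71) / 11 = 0.5127
UCL_s = B₄·s̄ = 2.266 × 0.5127 = 1.1618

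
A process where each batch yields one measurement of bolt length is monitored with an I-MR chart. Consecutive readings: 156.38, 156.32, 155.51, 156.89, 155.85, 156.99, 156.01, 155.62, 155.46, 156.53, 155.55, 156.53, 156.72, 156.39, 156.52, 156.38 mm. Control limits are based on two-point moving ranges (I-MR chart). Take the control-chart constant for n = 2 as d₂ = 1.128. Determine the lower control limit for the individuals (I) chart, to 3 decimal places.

154.494

X̄ = (156.38 + 156.32 + 155.51 + 156.89 + 155.85 + 156.99 + 156.01 + 155.62 + 155.46 + 156.53 + 155.55 + 156.53 + 156.72 + 156.39 + 156.52 + 156.38) / 16 = 156.2281
Moving ranges: 0.06, 0.81, 1.38, 1.04, 1.14, 0.98, 0.39, 0.16, 1.07, 0.98, 0.98, 0.19, 0.33, 0.13, 0.14; M̄R̄ = 9.7800 / 15 = 0.6520
LCL = X̄ − 3·M̄R̄/d₂ = 156.2281 − 3 × 0.6520 / 1.128 = 154.4941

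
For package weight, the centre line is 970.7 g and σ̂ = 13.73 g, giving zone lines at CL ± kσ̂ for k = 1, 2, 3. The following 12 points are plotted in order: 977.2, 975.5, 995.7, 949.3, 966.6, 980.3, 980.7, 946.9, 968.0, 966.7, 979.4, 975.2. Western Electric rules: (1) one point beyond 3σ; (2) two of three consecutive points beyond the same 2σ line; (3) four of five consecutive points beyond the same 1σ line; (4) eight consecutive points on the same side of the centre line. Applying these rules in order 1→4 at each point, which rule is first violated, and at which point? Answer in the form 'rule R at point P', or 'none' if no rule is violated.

Zone of each point (C = within 1σ̂, B = 1σ̂–2σ̂, A = 2σ̂–3σ̂, * = beyond 3σ̂; sign = side of CL): 1:+C, 2:+C, 3:+B, 4:-B, 5:-C, 6:+C, 7:+C, 8:-B, 9:-C, 10:-C, 11:+C, 12:+C
No rule fires across all 12 points.

none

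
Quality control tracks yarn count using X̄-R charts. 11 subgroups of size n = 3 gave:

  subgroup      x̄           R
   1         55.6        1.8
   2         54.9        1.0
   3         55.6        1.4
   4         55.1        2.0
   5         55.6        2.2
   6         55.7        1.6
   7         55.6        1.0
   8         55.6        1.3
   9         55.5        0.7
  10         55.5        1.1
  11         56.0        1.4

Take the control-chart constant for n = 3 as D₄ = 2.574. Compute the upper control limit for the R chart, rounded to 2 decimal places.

R̄ = (1.8 + 1.0 + 1.4 + 2.0 + 2.2 + 1.6 + 1.0 + 1.3 + 0.7 + 1.1 + 1.4) / 11 = 15.5000 / 11 = 1.4091
UCL_R = D₄·R̄ = 2.574 × 1.4091 = 3.6270

3.63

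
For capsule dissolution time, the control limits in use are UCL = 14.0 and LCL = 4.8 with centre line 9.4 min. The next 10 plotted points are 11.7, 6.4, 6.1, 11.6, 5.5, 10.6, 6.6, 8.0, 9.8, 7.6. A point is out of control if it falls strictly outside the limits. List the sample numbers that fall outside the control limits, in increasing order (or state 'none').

none

All 10 points lie within [4.8, 14.0].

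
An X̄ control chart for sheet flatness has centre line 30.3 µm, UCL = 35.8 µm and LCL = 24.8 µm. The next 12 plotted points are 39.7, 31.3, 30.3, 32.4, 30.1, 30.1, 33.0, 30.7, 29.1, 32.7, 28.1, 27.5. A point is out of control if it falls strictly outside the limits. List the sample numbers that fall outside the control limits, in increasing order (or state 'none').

1

Compare each point to [24.8, 35.8]: sample 1 = 39.7 > UCL.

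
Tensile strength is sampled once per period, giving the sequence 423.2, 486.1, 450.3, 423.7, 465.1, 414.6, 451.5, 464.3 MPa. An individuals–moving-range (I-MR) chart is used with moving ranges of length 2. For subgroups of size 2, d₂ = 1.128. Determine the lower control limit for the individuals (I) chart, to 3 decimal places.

345.944

X̄ = (423.2 + 486.1 + 450.3 + 423.7 + 465.1 + 414.6 + 451.5 + 464.3) / 8 = 447.3500
Moving ranges: 62.9, 35.8, 26.6, 41.4, 50.5, 36.9, 12.8; M̄R̄ = 266.9000 / 7 = 38.1286
LCL = X̄ − 3·M̄R̄/d₂ = 447.3500 − 3 × 38.1286 / 1.128 = 345.9442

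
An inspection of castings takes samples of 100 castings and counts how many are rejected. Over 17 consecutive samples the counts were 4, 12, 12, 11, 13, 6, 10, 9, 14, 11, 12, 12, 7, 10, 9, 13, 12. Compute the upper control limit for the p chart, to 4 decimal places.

0.1957

p̄ = Σdᵢ / (k·n) = 177 / (17 × 100) = 0.10412
UCL = p̄ + 3·√(p̄(1−p̄)/n) = 0.10412 + 3 × √(0.10412×0.89588/100) = 0.10412 + 3 × 0.03054 = 0.19574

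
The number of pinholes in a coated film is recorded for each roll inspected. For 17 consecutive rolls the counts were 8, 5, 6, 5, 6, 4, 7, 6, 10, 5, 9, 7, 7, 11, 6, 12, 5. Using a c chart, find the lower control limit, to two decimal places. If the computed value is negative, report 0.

c̄ = (8 + 5 + 6 + 5 + 6 + 4 + 7 + 6 + 10 + 5 + 9 + 7 + 7 + 11 + 6 + 12 + 5) / 17 = 119 / 17 = 7.0000
LCL = c̄ − 3√c̄ = 7.0000 − 3 × 2.6458 = -0.9373 → 0 (cannot be negative)

0.00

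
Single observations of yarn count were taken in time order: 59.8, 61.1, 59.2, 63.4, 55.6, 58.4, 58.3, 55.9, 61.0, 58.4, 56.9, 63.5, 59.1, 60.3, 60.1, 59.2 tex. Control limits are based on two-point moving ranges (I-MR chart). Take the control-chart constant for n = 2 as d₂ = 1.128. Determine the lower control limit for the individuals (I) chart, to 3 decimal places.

X̄ = (59.8 + 61.1 + 59.2 + 63.4 + 55.6 + 58.4 + 58.3 + 55.9 + 61.0 + 58.4 + 56.9 + 63.5 + 59.1 + 60.3 + 60.1 + 59.2) / 16 = 59.3875
Moving ranges: 1.3, 1.9, 4.2, 7.8, 2.8, 0.1, 2.4, 5.1, 2.6, 1.5, 6.6, 4.4, 1.2, 0.2, 0.9; M̄R̄ = 43.0000 / 15 = 2.8667
LCL = X̄ − 3·M̄R̄/d₂ = 59.3875 − 3 × 2.8667 / 1.128 = 51.7634

51.763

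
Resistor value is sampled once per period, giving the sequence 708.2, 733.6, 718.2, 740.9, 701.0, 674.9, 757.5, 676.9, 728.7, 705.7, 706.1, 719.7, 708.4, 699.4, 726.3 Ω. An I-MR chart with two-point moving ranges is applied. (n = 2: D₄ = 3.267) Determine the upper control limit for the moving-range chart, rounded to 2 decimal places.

Moving ranges: 25.4, 15.4, 22.7, 39.9, 26.1, 82.6, 80.6, 51.8, 23.0, 0.4, 13.6, 11.3, 9.0, 26.9; M̄R̄ = 428.7000 / 14 = 30.6214
UCL_MR = D₄·M̄R̄ = 3.267 × 30.6214 = 100.0402

100.04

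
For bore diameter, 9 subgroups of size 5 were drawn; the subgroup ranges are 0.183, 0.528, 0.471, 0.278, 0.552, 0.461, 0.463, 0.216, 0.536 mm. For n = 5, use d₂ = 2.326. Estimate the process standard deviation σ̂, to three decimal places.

0.176

R̄ = (0.183 + 0.528 + 0.471 + 0.278 + 0.552 + 0.461 + 0.463 + 0.216 + 0.536) / 9 = 0.4098
σ̂ = R̄ / d₂ = 0.4098 / 2.326 = 0.1762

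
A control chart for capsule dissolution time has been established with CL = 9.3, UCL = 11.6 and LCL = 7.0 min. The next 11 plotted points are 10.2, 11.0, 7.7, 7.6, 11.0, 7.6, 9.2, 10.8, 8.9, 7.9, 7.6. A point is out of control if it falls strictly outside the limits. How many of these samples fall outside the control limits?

0

All 11 points lie within [7.0, 11.6].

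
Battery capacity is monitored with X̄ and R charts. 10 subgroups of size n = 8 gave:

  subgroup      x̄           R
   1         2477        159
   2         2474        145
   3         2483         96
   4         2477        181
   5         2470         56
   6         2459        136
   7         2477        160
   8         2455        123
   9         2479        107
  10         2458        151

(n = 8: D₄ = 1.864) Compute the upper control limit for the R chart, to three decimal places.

R̄ = (159 + 145 + 96 + 181 + 56 + 136 + 160 + 123 + 107 + 151) / 10 = 1314.0000 / 10 = 131.4000
UCL_R = D₄·R̄ = 1.864 × 131.4000 = 244.9296

244.930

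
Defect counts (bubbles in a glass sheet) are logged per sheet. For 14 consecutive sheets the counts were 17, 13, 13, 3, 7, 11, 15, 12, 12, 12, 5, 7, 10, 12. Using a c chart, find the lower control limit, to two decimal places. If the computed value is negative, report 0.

c̄ = (17 + 13 + 13 + 3 + 7 + 11 + 15 + 12 + 12 + 12 + 5 + 7 + 10 + 12) / 14 = 149 / 14 = 10.6429
LCL = c̄ − 3√c̄ = 10.6429 − 3 × 3.2623 = 0.8558

0.86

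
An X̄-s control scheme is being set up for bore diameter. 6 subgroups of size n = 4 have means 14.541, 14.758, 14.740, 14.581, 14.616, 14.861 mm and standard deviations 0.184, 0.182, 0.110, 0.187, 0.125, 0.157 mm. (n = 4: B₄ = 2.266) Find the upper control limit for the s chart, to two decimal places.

s̄ = (0.184 + 0.182 + 0.110 + 0.187 + 0.125 + 0.157) / 6 = 0.1575
UCL_s = B₄·s̄ = 2.266 × 0.1575 = 0.3569

0.36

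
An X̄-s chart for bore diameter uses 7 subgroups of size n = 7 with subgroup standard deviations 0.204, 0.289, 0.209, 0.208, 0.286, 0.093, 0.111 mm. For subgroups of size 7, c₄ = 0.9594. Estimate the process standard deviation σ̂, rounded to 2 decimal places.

0.21

s̄ = (0.204 + 0.289 + 0.209 + 0.208 + 0.286 + 0.093 + 0.111) / 7 = 0.2000
σ̂ = s̄ / c₄ = 0.2000 / 0.9594 = 0.2085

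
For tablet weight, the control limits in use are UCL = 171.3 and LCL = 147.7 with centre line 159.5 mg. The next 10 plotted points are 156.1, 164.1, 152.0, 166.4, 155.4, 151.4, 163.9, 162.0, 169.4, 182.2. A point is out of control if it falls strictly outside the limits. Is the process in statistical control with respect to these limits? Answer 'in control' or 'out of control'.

out of control

Compare each point to [147.7, 171.3]: sample 10 = 182.2 > UCL.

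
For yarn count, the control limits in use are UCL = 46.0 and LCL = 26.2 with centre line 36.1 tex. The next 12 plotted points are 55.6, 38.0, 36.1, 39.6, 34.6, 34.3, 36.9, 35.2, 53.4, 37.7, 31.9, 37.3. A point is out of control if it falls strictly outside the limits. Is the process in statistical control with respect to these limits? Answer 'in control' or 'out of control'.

Compare each point to [26.2, 46.0]: sample 1 = 55.6 > UCL; sample 9 = 53.4 > UCL.

out of control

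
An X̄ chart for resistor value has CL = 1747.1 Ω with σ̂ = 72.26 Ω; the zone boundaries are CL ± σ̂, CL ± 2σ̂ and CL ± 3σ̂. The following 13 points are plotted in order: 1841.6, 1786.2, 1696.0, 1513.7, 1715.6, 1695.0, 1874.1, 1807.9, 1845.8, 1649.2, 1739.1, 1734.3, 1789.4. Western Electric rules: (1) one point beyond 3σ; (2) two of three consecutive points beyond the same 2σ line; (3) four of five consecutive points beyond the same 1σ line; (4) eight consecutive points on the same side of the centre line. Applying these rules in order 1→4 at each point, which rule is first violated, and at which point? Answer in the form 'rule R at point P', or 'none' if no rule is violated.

rule 1 at point 4

Zone of each point (C = within 1σ̂, B = 1σ̂–2σ̂, A = 2σ̂–3σ̂, * = beyond 3σ̂; sign = side of CL): 1:+B, 2:+C, 3:-C, 4:-*, 5:-C, 6:-C, 7:+B, 8:+C, 9:+B, 10:-B, 11:-C, 12:-C, 13:+C
Rule 1 (one point beyond the 3σ limits) is satisfied at point 4.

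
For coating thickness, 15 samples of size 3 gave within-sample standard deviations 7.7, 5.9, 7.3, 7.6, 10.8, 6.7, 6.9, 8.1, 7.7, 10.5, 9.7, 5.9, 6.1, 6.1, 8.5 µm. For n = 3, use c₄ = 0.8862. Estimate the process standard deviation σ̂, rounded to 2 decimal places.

8.69

s̄ = (7.7 + 5.9 + 7.3 + 7.6 + 10.8 + 6.7 + 6.9 + 8.1 + 7.7 + 10.5 + 9.7 + 5.9 + 6.1 + 6.1 + 8.5) / 15 = 7.7000
σ̂ = s̄ / c₄ = 7.7000 / 0.8862 = 8.6888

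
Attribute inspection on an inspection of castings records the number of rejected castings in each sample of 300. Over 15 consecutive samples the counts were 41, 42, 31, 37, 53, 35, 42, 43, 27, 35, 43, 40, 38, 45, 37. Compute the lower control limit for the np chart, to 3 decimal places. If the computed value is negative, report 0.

p̄ = Σdᵢ / (k·n) = 589 / (15 × 300) = 0.13089
LCL = np̄ − 3·√(np̄(1−p̄)) = 39.2667 − 3 × 5.8418 = 21.7411

21.741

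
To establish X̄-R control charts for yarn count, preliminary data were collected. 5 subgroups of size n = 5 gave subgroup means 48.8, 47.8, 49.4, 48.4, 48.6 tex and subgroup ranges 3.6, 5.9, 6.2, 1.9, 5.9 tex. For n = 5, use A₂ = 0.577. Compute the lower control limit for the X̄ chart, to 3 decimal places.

45.888

X̄̄ = (48.8 + 47.8 + 49.4 + 48.4 + 48.6) / 5 = 243.0000 / 5 = 48.6000
R̄ = (3.6 + 5.9 + 6.2 + 1.9 + 5.9) / 5 = 23.5000 / 5 = 4.7000
LCL = X̄̄ − A₂·R̄ = 48.6000 − 0.577 × 4.7000 = 45.8881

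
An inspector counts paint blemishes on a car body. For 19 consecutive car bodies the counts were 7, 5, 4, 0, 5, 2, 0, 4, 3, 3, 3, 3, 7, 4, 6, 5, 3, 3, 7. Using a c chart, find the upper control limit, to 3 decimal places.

c̄ = (7 + 5 + 4 + 0 + 5 + 2 + 0 + 4 + 3 + 3 + 3 + 3 + 7 + 4 + 6 + 5 + 3 + 3 + 7) / 19 = 74 / 19 = 3.8947
UCL = c̄ + 3√c̄ = 3.8947 + 3 × √3.8947 = 3.8947 + 3 × 1.9735 = 9.8153

9.815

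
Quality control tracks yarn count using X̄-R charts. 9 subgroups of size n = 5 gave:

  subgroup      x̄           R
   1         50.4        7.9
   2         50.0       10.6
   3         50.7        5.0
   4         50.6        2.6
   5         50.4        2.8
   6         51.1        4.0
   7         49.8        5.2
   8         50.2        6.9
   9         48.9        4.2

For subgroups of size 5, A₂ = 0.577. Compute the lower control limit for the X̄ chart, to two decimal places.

X̄̄ = (50.4 + 50.0 + 50.7 + 50.6 + 50.4 + 51.1 + 49.8 + 50.2 + 48.9) / 9 = 452.1000 / 9 = 50.2333
R̄ = (7.9 + 10.6 + 5.0 + 2.6 + 2.8 + 4.0 + 5.2 + 6.9 + 4.2) / 9 = 49.2000 / 9 = 5.4667
LCL = X̄̄ − A₂·R̄ = 50.2333 − 0.577 × 5.4667 = 47.0791

47.08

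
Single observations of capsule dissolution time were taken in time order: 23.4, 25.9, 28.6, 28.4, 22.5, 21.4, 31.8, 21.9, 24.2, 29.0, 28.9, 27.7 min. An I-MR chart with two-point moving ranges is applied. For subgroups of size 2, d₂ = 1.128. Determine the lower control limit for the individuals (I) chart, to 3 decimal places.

X̄ = (23.4 + 25.9 + 28.6 + 28.4 + 22.5 + 21.4 + 31.8 + 21.9 + 24.2 + 29.0 + 28.9 + 27.7) / 12 = 26.1417
Moving ranges: 2.5, 2.7, 0.2, 5.9, 1.1, 10.4, 9.9, 2.3, 4.8, 0.1, 1.2; M̄R̄ = 41.1000 / 11 = 3.7364
LCL = X̄ − 3·M̄R̄/d₂ = 26.1417 − 3 × 3.7364 / 1.128 = 16.2045

16.205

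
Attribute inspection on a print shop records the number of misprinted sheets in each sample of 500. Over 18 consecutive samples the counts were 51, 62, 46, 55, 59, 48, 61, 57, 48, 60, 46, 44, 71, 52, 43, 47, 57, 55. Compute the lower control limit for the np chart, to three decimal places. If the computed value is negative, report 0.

32.718

p̄ = Σdᵢ / (k·n) = 962 / (18 × 500) = 0.10689
LCL = np̄ − 3·√(np̄(1−p̄)) = 53.4444 − 3 × 6.9088 = 32.7180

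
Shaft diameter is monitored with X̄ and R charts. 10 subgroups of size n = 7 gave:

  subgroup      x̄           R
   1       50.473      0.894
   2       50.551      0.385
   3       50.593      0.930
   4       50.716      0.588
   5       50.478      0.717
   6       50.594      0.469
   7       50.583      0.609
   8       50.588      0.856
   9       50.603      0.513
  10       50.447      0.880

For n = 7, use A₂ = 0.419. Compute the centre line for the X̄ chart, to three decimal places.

50.563

X̄̄ = (50.473 + 50.551 + 50.593 + 50.716 + 50.478 + 50.594 + 50.583 + 50.588 + 50.603 + 50.447) / 10 = 505.6260 / 10 = 50.5626
CL = X̄̄ = 50.5626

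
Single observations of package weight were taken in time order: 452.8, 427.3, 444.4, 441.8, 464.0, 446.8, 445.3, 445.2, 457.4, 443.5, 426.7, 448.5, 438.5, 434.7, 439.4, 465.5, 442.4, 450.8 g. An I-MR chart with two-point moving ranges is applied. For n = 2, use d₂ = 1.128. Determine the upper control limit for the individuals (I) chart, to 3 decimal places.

480.791

X̄ = (452.8 + 427.3 + 444.4 + 441.8 + 464.0 + 446.8 + 445.3 + 445.2 + 457.4 + 443.5 + 426.7 + 448.5 + 438.5 + 434.7 + 439.4 + 465.5 + 442.4 + 450.8) / 18 = 445.2778
Moving ranges: 25.5, 17.1, 2.6, 22.2, 17.2, 1.5, 0.1, 12.2, 13.9, 16.8, 21.8, 10.0, 3.8, 4.7, 26.1, 23.1, 8.4; M̄R̄ = 227.0000 / 17 = 13.3529
UCL = X̄ + 3·M̄R̄/d₂ = 445.2778 + 3 × 13.3529 / 1.128 = 480.7909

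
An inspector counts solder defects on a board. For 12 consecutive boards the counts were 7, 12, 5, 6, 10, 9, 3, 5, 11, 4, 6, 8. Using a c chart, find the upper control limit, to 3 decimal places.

c̄ = (7 + 12 + 5 + 6 + 10 + 9 + 3 + 5 + 11 + 4 + 6 + 8) / 12 = 86 / 12 = 7.1667
UCL = c̄ + 3√c̄ = 7.1667 + 3 × √7.1667 = 7.1667 + 3 × 2.6771 = 15.1979

15.198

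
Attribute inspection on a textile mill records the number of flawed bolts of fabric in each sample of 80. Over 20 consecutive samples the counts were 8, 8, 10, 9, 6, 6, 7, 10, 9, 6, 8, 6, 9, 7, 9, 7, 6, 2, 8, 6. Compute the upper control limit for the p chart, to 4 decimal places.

0.1888

p̄ = Σdᵢ / (k·n) = 147 / (20 × 80) = 0.09187
UCL = p̄ + 3·√(p̄(1−p̄)/n) = 0.09187 + 3 × √(0.09187×0.90812/80) = 0.09187 + 3 × 0.03229 = 0.18876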